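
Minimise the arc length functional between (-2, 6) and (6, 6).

Arc-length functional: J[y] = ∫ sqrt(1 + (y')^2) dx.
Lagrangian L = sqrt(1 + (y')^2) has no explicit y dependence, so ∂L/∂y = 0 and the Euler-Lagrange equation gives
    d/dx( y' / sqrt(1 + (y')^2) ) = 0  ⇒  y' / sqrt(1 + (y')^2) = const.
Hence y' is constant, so y(x) is affine.
Fitting the endpoints (-2, 6) and (6, 6):
    slope m = (6 − 6) / (6 − (-2)) = 0,
    intercept c = 6 − m·(-2) = 6.
Extremal: y(x) = 6.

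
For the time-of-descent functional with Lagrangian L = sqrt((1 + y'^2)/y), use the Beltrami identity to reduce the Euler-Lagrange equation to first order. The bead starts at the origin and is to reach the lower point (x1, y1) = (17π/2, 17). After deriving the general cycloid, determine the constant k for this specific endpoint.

The Lagrangian L = sqrt((1 + y'^2) / y) has no explicit x dependence, so the Beltrami identity applies:
    L − y' ∂L/∂y' = C.
Compute ∂L/∂y' = y' / sqrt(y (1 + y'^2)).
Substitute:
    sqrt((1 + y'^2)/y) − y'·y' / sqrt(y (1 + y'^2))
    = (1 + y'^2) / sqrt(y (1 + y'^2)) − y'^2 / sqrt(y (1 + y'^2))
    = 1 / sqrt(y (1 + y'^2)) = C.
Squaring and rearranging gives the first integral
    y (1 + y'^2) = 1/C^2 =: k   (constant).
Solving this first-order ODE by the substitution
    y = (k/2)(1 − cos θ)
yields the cycloid parameterisation
    x(θ) = (k/2)(θ − sin θ),   y(θ) = (k/2)(1 − cos θ).
The constant k is fixed by the endpoint condition.
Now fit the given lower endpoint (x1, y1) = (17π/2, 17). At the bottom of the first arch (θ = π), the parametric equations give
    y(π) = (k/2)(1 − cos π) = k,
    x(π) = (k/2)(π − sin π) = kπ/2.
Matching y(π) = 17 gives k = 17, consistent with x(π) = 17π/2. Therefore the specific cycloid is
    x(θ) = (17/2)(θ − sin θ),   y(θ) = (17/2)(1 − cos θ).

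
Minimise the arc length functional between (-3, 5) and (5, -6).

Arc-length functional: J[y] = ∫ sqrt(1 + (y')^2) dx.
Lagrangian L = sqrt(1 + (y')^2) has no explicit y dependence, so ∂L/∂y = 0 and the Euler-Lagrange equation gives
    d/dx( y' / sqrt(1 + (y')^2) ) = 0  ⇒  y' / sqrt(1 + (y')^2) = const.
Hence y' is constant, so y(x) is affine.
Fitting the endpoints (-3, 5) and (5, -6):
    slope m = ((-6) − 5) / (5 − (-3)) = -11/8,
    intercept c = 5 − m·(-3) = 7/8.
Extremal: y(x) = (-11/8) x + 7/8.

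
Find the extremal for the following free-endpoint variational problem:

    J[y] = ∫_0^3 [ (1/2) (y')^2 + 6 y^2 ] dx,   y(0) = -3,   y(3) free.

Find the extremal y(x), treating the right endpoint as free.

The Lagrangian L = (1/2) (y')^2 + 6 y^2 gives
    ∂L/∂y = 12 y,   ∂L/∂y' = y'.
Euler-Lagrange: y'' − 12 y = 0.
With k = sqrt(12), the general solution is
    y(x) = A cosh(sqrt(12) x) + B sinh(sqrt(12) x).
Fixed left endpoint y(0) = -3 ⇒ A = -3.
The right endpoint x = 3 is free, so the natural (transversality) condition is ∂L/∂y' |_{x=3} = 0, i.e. y'(3) = 0.
Compute y'(x) = A k sinh(k x) + B k cosh(k x), so
    y'(3) = A k sinh(k·3) + B k cosh(k·3) = 0
    ⇒ B = −A tanh(k·3) = 3 tanh(sqrt(12)·3).
Therefore the extremal is
    y(x) = −3 cosh(sqrt(12) x) + 3 tanh(sqrt(12)·3) sinh(sqrt(12) x).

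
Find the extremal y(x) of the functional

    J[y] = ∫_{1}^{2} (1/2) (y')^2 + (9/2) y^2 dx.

The Lagrangian is L = (1/2) (y')^2 + (9/2) y^2.
Compute ∂L/∂y = 9y, ∂L/∂y' = y'.
The Euler-Lagrange equation d/dx(∂L/∂y') − ∂L/∂y = 0 reduces to
    y'' − 9 y = 0.
Its general solution is
    y(x) = A e^(3x) + B e^(−3x),
with A, B fixed by the endpoint conditions.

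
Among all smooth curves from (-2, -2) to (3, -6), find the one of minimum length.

Arc-length functional: J[y] = ∫ sqrt(1 + (y')^2) dx.
Lagrangian L = sqrt(1 + (y')^2) has no explicit y dependence, so ∂L/∂y = 0 and the Euler-Lagrange equation gives
    d/dx( y' / sqrt(1 + (y')^2) ) = 0  ⇒  y' / sqrt(1 + (y')^2) = const.
Hence y' is constant, so y(x) is affine.
Fitting the endpoints (-2, -2) and (3, -6):
    slope m = ((-6) − (-2)) / (3 − (-2)) = -4/5,
    intercept c = (-2) − m·(-2) = -18/5.
Extremal: y(x) = (-4/5) x - 18/5.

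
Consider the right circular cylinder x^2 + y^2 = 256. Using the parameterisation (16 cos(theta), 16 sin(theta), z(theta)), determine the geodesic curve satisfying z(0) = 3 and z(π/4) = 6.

Parameterise the cylinder of radius R = 16 as
    r(θ) = (16 cos θ, 16 sin θ, z(θ)).
The arc-length element is
    ds = sqrt(256 + (dz/dθ)^2) dθ,
so the Lagrangian is L = sqrt(256 + z'^2).
L depends on z' only, not on z or θ, so ∂L/∂z = 0 and
    ∂L/∂z' = z' / sqrt(256 + z'^2).
The Euler-Lagrange equation gives
    d/dθ( z' / sqrt(256 + z'^2) ) = 0,
so z' is constant. Integrating once:
    z(θ) = a θ + b,
a helix on the cylinder (a straight line when the cylinder is unrolled). The constants a, b are determined by the endpoint conditions.
With endpoint conditions z(0) = 3 and z(π/4) = 6: from z(0) = b we get b = 3, and a·π/4 + 3 = 6 gives a = 12/π, so
    z(θ) = (12/π) θ + 3.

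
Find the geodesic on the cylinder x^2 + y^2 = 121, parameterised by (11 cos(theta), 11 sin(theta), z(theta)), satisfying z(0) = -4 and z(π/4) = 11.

Parameterise the cylinder of radius R = 11 as
    r(θ) = (11 cos θ, 11 sin θ, z(θ)).
The arc-length element is
    ds = sqrt(121 + (dz/dθ)^2) dθ,
so the Lagrangian is L = sqrt(121 + z'^2).
L depends on z' only, not on z or θ, so ∂L/∂z = 0 and
    ∂L/∂z' = z' / sqrt(121 + z'^2).
The Euler-Lagrange equation gives
    d/dθ( z' / sqrt(121 + z'^2) ) = 0,
so z' is constant. Integrating once:
    z(θ) = a θ + b,
a helix on the cylinder (a straight line when the cylinder is unrolled). The constants a, b are determined by the endpoint conditions.
With endpoint conditions z(0) = -4 and z(π/4) = 11: from z(0) = b we get b = -4, and a·π/4 + -4 = 11 gives a = 60/π, so
    z(θ) = (60/π) θ − 4.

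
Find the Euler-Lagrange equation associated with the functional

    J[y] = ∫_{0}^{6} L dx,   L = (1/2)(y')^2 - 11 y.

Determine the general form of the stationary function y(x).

The Lagrangian is L = (1/2)(y')^2 - 11 y.
∂L/∂y = -11.
∂L/∂y' = y'.
The Euler-Lagrange equation d/dx(∂L/∂y') − ∂L/∂y = 0 becomes:
    y'' + 11 = 0
General solution: y(x) = -(11/2) x^2 + A x + B, where A and B are arbitrary constants fixed by the endpoint conditions.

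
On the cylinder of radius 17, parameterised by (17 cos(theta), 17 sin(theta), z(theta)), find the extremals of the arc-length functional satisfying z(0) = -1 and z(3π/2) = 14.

Parameterise the cylinder of radius R = 17 as
    r(θ) = (17 cos θ, 17 sin θ, z(θ)).
The arc-length element is
    ds = sqrt(289 + (dz/dθ)^2) dθ,
so the Lagrangian is L = sqrt(289 + z'^2).
L depends on z' only, not on z or θ, so ∂L/∂z = 0 and
    ∂L/∂z' = z' / sqrt(289 + z'^2).
The Euler-Lagrange equation gives
    d/dθ( z' / sqrt(289 + z'^2) ) = 0,
so z' is constant. Integrating once:
    z(θ) = a θ + b,
a helix on the cylinder (a straight line when the cylinder is unrolled). The constants a, b are determined by the endpoint conditions.
With endpoint conditions z(0) = -1 and z(3π/2) = 14: from z(0) = b we get b = -1, and a·3π/2 + -1 = 14 gives a = 10/π, so
    z(θ) = (10/π) θ − 1.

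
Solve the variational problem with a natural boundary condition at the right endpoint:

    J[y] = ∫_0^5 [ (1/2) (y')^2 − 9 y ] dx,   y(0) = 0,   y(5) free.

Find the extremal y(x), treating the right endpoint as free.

The Lagrangian L = (1/2) (y')^2 − 9 y gives
    ∂L/∂y = −9,   ∂L/∂y' = y'.
Euler-Lagrange: d/dx(y') − (−9) = 0, i.e. y'' + 9 = 0, so
    y(x) = −(9/2) x^2 + C1 x + C2.
Fixed left endpoint y(0) = 0 ⇒ C2 = 0.
The right endpoint x = 5 is free, so the natural (transversality) condition is ∂L/∂y' |_{x=5} = 0, i.e. y'(5) = 0.
Compute y'(x) = −9 x + C1, so y'(5) = −45 + C1 = 0 ⇒ C1 = 45.
Therefore the extremal is
    y(x) = −(9/2) x^2 + 45 x.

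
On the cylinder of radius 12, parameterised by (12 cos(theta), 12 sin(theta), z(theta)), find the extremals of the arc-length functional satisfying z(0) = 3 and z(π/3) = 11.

Parameterise the cylinder of radius R = 12 as
    r(θ) = (12 cos θ, 12 sin θ, z(θ)).
The arc-length element is
    ds = sqrt(144 + (dz/dθ)^2) dθ,
so the Lagrangian is L = sqrt(144 + z'^2).
L depends on z' only, not on z or θ, so ∂L/∂z = 0 and
    ∂L/∂z' = z' / sqrt(144 + z'^2).
The Euler-Lagrange equation gives
    d/dθ( z' / sqrt(144 + z'^2) ) = 0,
so z' is constant. Integrating once:
    z(θ) = a θ + b,
a helix on the cylinder (a straight line when the cylinder is unrolled). The constants a, b are determined by the endpoint conditions.
With endpoint conditions z(0) = 3 and z(π/3) = 11: from z(0) = b we get b = 3, and a·π/3 + 3 = 11 gives a = 24/π, so
    z(θ) = (24/π) θ + 3.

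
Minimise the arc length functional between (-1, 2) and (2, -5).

Arc-length functional: J[y] = ∫ sqrt(1 + (y')^2) dx.
Lagrangian L = sqrt(1 + (y')^2) has no explicit y dependence, so ∂L/∂y = 0 and the Euler-Lagrange equation gives
    d/dx( y' / sqrt(1 + (y')^2) ) = 0  ⇒  y' / sqrt(1 + (y')^2) = const.
Hence y' is constant, so y(x) is affine.
Fitting the endpoints (-1, 2) and (2, -5):
    slope m = ((-5) − 2) / (2 − (-1)) = -7/3,
    intercept c = 2 − m·(-1) = -1/3.
Extremal: y(x) = (-7/3) x - 1/3.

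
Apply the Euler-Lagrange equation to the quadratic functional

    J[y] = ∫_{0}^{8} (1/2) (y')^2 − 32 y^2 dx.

The Lagrangian is L = (1/2) (y')^2 − 32 y^2.
Compute ∂L/∂y = -64y, ∂L/∂y' = y'.
The Euler-Lagrange equation d/dx(∂L/∂y') − ∂L/∂y = 0 reduces to
    y'' + 64 y = 0.
Its general solution is
    y(x) = A sin(8x) + B cos(8x),
with A, B fixed by the endpoint conditions.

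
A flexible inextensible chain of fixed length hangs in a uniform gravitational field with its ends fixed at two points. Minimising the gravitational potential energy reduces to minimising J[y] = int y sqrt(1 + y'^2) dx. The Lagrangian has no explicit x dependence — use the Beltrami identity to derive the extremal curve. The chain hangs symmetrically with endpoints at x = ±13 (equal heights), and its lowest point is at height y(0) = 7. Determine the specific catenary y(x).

The Lagrangian L(y, y') = y sqrt(1 + y'^2) has no explicit x dependence, so the Beltrami identity applies:
    L − y' ∂L/∂y' = C.
Compute ∂L/∂y' = y · y' / sqrt(1 + y'^2). Then
    L − y' ∂L/∂y'
    = y sqrt(1 + y'^2) − y · y'^2 / sqrt(1 + y'^2)
    = y (1 + y'^2 − y'^2) / sqrt(1 + y'^2)
    = y / sqrt(1 + y'^2) = C.
Squaring gives y^2 = C^2 (1 + y'^2), i.e.
    y'^2 = y^2 / C^2 − 1.
Separating variables,
    dy / sqrt(y^2 − C^2) = dx / C,
and integrating gives arccosh(y / C) = (x − a)/C, so
    y(x) = C cosh((x − a)/C),
the catenary. The constants C and a are fixed by the two endpoint conditions (and, for the hanging-chain problem, the length constraint selects C).
Now fit the given data. The endpoints x = ±13 are symmetric at equal height, so the catenary is even about its minimum: a = 0 and y(x) = C cosh(x/C). The lowest point is y(0) = C cosh(0) = C, and we are told y(0) = 7, so C = 7. Therefore
    y(x) = 7 cosh(x/7),
and at the endpoints
    y(±13) = 7 cosh(13/7).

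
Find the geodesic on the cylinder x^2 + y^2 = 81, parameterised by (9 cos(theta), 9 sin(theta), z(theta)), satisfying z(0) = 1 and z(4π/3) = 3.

Parameterise the cylinder of radius R = 9 as
    r(θ) = (9 cos θ, 9 sin θ, z(θ)).
The arc-length element is
    ds = sqrt(81 + (dz/dθ)^2) dθ,
so the Lagrangian is L = sqrt(81 + z'^2).
L depends on z' only, not on z or θ, so ∂L/∂z = 0 and
    ∂L/∂z' = z' / sqrt(81 + z'^2).
The Euler-Lagrange equation gives
    d/dθ( z' / sqrt(81 + z'^2) ) = 0,
so z' is constant. Integrating once:
    z(θ) = a θ + b,
a helix on the cylinder (a straight line when the cylinder is unrolled). The constants a, b are determined by the endpoint conditions.
With endpoint conditions z(0) = 1 and z(4π/3) = 3: from z(0) = b we get b = 1, and a·4π/3 + 1 = 3 gives a = 3/(2π), so
    z(θ) = (3/(2π)) θ + 1.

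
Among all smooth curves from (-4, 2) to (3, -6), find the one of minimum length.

Arc-length functional: J[y] = ∫ sqrt(1 + (y')^2) dx.
Lagrangian L = sqrt(1 + (y')^2) has no explicit y dependence, so ∂L/∂y = 0 and the Euler-Lagrange equation gives
    d/dx( y' / sqrt(1 + (y')^2) ) = 0  ⇒  y' / sqrt(1 + (y')^2) = const.
Hence y' is constant, so y(x) is affine.
Fitting the endpoints (-4, 2) and (3, -6):
    slope m = ((-6) − 2) / (3 − (-4)) = -8/7,
    intercept c = 2 − m·(-4) = -18/7.
Extremal: y(x) = (-8/7) x - 18/7.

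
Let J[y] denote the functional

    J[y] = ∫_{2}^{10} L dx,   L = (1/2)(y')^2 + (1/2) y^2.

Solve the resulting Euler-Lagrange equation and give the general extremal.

The Lagrangian is L = (1/2)(y')^2 + (1/2) y^2.
∂L/∂y = y.
∂L/∂y' = y'.
The Euler-Lagrange equation d/dx(∂L/∂y') − ∂L/∂y = 0 becomes:
    y'' - y = 0
General solution: y(x) = A e^x + B e^(-x), where A and B are arbitrary constants fixed by the endpoint conditions.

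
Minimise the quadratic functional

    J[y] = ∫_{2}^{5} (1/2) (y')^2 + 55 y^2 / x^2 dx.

The Lagrangian is L = (1/2) (y')^2 + 55 y^2 / x^2.
Compute ∂L/∂y = 110y/x^2, ∂L/∂y' = y'.
The Euler-Lagrange equation d/dx(∂L/∂y') − ∂L/∂y = 0 reduces to
    y'' − 110/x^2 · y = 0  (x > 0).
Its general solution is
    y(x) = A x^11 + B x^(-10),
with A, B fixed by the endpoint conditions.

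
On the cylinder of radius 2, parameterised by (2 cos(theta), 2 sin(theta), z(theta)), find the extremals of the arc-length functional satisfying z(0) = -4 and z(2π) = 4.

Parameterise the cylinder of radius R = 2 as
    r(θ) = (2 cos θ, 2 sin θ, z(θ)).
The arc-length element is
    ds = sqrt(4 + (dz/dθ)^2) dθ,
so the Lagrangian is L = sqrt(4 + z'^2).
L depends on z' only, not on z or θ, so ∂L/∂z = 0 and
    ∂L/∂z' = z' / sqrt(4 + z'^2).
The Euler-Lagrange equation gives
    d/dθ( z' / sqrt(4 + z'^2) ) = 0,
so z' is constant. Integrating once:
    z(θ) = a θ + b,
a helix on the cylinder (a straight line when the cylinder is unrolled). The constants a, b are determined by the endpoint conditions.
With endpoint conditions z(0) = -4 and z(2π) = 4: from z(0) = b we get b = -4, and a·2π + -4 = 4 gives a = 4/π, so
    z(θ) = (4/π) θ − 4.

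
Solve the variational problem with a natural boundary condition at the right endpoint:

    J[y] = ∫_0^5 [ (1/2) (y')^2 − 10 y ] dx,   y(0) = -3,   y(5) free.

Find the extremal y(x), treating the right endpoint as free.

The Lagrangian L = (1/2) (y')^2 − 10 y gives
    ∂L/∂y = −10,   ∂L/∂y' = y'.
Euler-Lagrange: d/dx(y') − (−10) = 0, i.e. y'' + 10 = 0, so
    y(x) = −(10/2) x^2 + C1 x + C2.
Fixed left endpoint y(0) = -3 ⇒ C2 = -3.
The right endpoint x = 5 is free, so the natural (transversality) condition is ∂L/∂y' |_{x=5} = 0, i.e. y'(5) = 0.
Compute y'(x) = −10 x + C1, so y'(5) = −50 + C1 = 0 ⇒ C1 = 50.
Therefore the extremal is
    y(x) = −5 x^2 + 50 x − 3.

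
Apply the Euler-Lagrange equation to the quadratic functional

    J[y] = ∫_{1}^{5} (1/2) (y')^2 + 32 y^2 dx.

The Lagrangian is L = (1/2) (y')^2 + 32 y^2.
Compute ∂L/∂y = 64y, ∂L/∂y' = y'.
The Euler-Lagrange equation d/dx(∂L/∂y') − ∂L/∂y = 0 reduces to
    y'' − 64 y = 0.
Its general solution is
    y(x) = A e^(8x) + B e^(−8x),
with A, B fixed by the endpoint conditions.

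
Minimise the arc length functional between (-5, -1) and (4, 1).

Arc-length functional: J[y] = ∫ sqrt(1 + (y')^2) dx.
Lagrangian L = sqrt(1 + (y')^2) has no explicit y dependence, so ∂L/∂y = 0 and the Euler-Lagrange equation gives
    d/dx( y' / sqrt(1 + (y')^2) ) = 0  ⇒  y' / sqrt(1 + (y')^2) = const.
Hence y' is constant, so y(x) is affine.
Fitting the endpoints (-5, -1) and (4, 1):
    slope m = (1 − (-1)) / (4 − (-5)) = 2/9,
    intercept c = (-1) − m·(-5) = 1/9.
Extremal: y(x) = (2/9) x + 1/9.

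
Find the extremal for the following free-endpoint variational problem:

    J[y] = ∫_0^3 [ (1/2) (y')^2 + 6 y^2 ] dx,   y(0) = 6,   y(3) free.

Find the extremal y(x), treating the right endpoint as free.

The Lagrangian L = (1/2) (y')^2 + 6 y^2 gives
    ∂L/∂y = 12 y,   ∂L/∂y' = y'.
Euler-Lagrange: y'' − 12 y = 0.
With k = sqrt(12), the general solution is
    y(x) = A cosh(sqrt(12) x) + B sinh(sqrt(12) x).
Fixed left endpoint y(0) = 6 ⇒ A = 6.
The right endpoint x = 3 is free, so the natural (transversality) condition is ∂L/∂y' |_{x=3} = 0, i.e. y'(3) = 0.
Compute y'(x) = A k sinh(k x) + B k cosh(k x), so
    y'(3) = A k sinh(k·3) + B k cosh(k·3) = 0
    ⇒ B = −A tanh(k·3) = − 6 tanh(sqrt(12)·3).
Therefore the extremal is
    y(x) = 6 cosh(sqrt(12) x) − 6 tanh(sqrt(12)·3) sinh(sqrt(12) x).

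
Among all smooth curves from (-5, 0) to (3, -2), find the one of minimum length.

Arc-length functional: J[y] = ∫ sqrt(1 + (y')^2) dx.
Lagrangian L = sqrt(1 + (y')^2) has no explicit y dependence, so ∂L/∂y = 0 and the Euler-Lagrange equation gives
    d/dx( y' / sqrt(1 + (y')^2) ) = 0  ⇒  y' / sqrt(1 + (y')^2) = const.
Hence y' is constant, so y(x) is affine.
Fitting the endpoints (-5, 0) and (3, -2):
    slope m = ((-2) − 0) / (3 − (-5)) = -1/4,
    intercept c = 0 − m·(-5) = -5/4.
Extremal: y(x) = (-1/4) x - 5/4.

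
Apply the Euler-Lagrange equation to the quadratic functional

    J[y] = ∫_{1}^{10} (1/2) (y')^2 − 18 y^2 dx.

The Lagrangian is L = (1/2) (y')^2 − 18 y^2.
Compute ∂L/∂y = -36y, ∂L/∂y' = y'.
The Euler-Lagrange equation d/dx(∂L/∂y') − ∂L/∂y = 0 reduces to
    y'' + 36 y = 0.
Its general solution is
    y(x) = A sin(6x) + B cos(6x),
with A, B fixed by the endpoint conditions.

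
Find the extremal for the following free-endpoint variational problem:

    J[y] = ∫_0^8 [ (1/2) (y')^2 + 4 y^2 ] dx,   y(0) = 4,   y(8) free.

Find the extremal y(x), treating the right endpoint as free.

The Lagrangian L = (1/2) (y')^2 + 4 y^2 gives
    ∂L/∂y = 8 y,   ∂L/∂y' = y'.
Euler-Lagrange: y'' − 8 y = 0.
With k = sqrt(8), the general solution is
    y(x) = A cosh(sqrt(8) x) + B sinh(sqrt(8) x).
Fixed left endpoint y(0) = 4 ⇒ A = 4.
The right endpoint x = 8 is free, so the natural (transversality) condition is ∂L/∂y' |_{x=8} = 0, i.e. y'(8) = 0.
Compute y'(x) = A k sinh(k x) + B k cosh(k x), so
    y'(8) = A k sinh(k·8) + B k cosh(k·8) = 0
    ⇒ B = −A tanh(k·8) = − 4 tanh(sqrt(8)·8).
Therefore the extremal is
    y(x) = 4 cosh(sqrt(8) x) − 4 tanh(sqrt(8)·8) sinh(sqrt(8) x).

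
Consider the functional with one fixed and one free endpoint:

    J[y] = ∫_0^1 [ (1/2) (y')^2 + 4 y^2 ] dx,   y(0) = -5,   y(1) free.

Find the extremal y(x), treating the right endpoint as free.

The Lagrangian L = (1/2) (y')^2 + 4 y^2 gives
    ∂L/∂y = 8 y,   ∂L/∂y' = y'.
Euler-Lagrange: y'' − 8 y = 0.
With k = sqrt(8), the general solution is
    y(x) = A cosh(sqrt(8) x) + B sinh(sqrt(8) x).
Fixed left endpoint y(0) = -5 ⇒ A = -5.
The right endpoint x = 1 is free, so the natural (transversality) condition is ∂L/∂y' |_{x=1} = 0, i.e. y'(1) = 0.
Compute y'(x) = A k sinh(k x) + B k cosh(k x), so
    y'(1) = A k sinh(k·1) + B k cosh(k·1) = 0
    ⇒ B = −A tanh(k·1) = 5 tanh(sqrt(8)·1).
Therefore the extremal is
    y(x) = −5 cosh(sqrt(8) x) + 5 tanh(sqrt(8)·1) sinh(sqrt(8) x).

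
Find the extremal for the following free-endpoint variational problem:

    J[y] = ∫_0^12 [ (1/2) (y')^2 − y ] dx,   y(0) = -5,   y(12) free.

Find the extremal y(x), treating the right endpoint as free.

The Lagrangian L = (1/2) (y')^2 − y gives
    ∂L/∂y = −1,   ∂L/∂y' = y'.
Euler-Lagrange: d/dx(y') − (−1) = 0, i.e. y'' + 1 = 0, so
    y(x) = −(1/2) x^2 + C1 x + C2.
Fixed left endpoint y(0) = -5 ⇒ C2 = -5.
The right endpoint x = 12 is free, so the natural (transversality) condition is ∂L/∂y' |_{x=12} = 0, i.e. y'(12) = 0.
Compute y'(x) = −1 x + C1, so y'(12) = −12 + C1 = 0 ⇒ C1 = 12.
Therefore the extremal is
    y(x) = −x^2/2 + 12 x − 5.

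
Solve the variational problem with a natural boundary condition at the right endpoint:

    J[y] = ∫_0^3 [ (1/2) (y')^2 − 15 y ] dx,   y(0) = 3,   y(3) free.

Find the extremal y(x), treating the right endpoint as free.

The Lagrangian L = (1/2) (y')^2 − 15 y gives
    ∂L/∂y = −15,   ∂L/∂y' = y'.
Euler-Lagrange: d/dx(y') − (−15) = 0, i.e. y'' + 15 = 0, so
    y(x) = −(15/2) x^2 + C1 x + C2.
Fixed left endpoint y(0) = 3 ⇒ C2 = 3.
The right endpoint x = 3 is free, so the natural (transversality) condition is ∂L/∂y' |_{x=3} = 0, i.e. y'(3) = 0.
Compute y'(x) = −15 x + C1, so y'(3) = −45 + C1 = 0 ⇒ C1 = 45.
Therefore the extremal is
    y(x) = −(15/2) x^2 + 45 x + 3.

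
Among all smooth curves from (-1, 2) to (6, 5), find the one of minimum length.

Arc-length functional: J[y] = ∫ sqrt(1 + (y')^2) dx.
Lagrangian L = sqrt(1 + (y')^2) has no explicit y dependence, so ∂L/∂y = 0 and the Euler-Lagrange equation gives
    d/dx( y' / sqrt(1 + (y')^2) ) = 0  ⇒  y' / sqrt(1 + (y')^2) = const.
Hence y' is constant, so y(x) is affine.
Fitting the endpoints (-1, 2) and (6, 5):
    slope m = (5 − 2) / (6 − (-1)) = 3/7,
    intercept c = 2 − m·(-1) = 17/7.
Extremal: y(x) = (3/7) x + 17/7.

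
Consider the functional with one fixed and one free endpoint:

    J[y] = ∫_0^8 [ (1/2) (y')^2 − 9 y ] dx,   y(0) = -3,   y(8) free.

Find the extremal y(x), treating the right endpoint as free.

The Lagrangian L = (1/2) (y')^2 − 9 y gives
    ∂L/∂y = −9,   ∂L/∂y' = y'.
Euler-Lagrange: d/dx(y') − (−9) = 0, i.e. y'' + 9 = 0, so
    y(x) = −(9/2) x^2 + C1 x + C2.
Fixed left endpoint y(0) = -3 ⇒ C2 = -3.
The right endpoint x = 8 is free, so the natural (transversality) condition is ∂L/∂y' |_{x=8} = 0, i.e. y'(8) = 0.
Compute y'(x) = −9 x + C1, so y'(8) = −72 + C1 = 0 ⇒ C1 = 72.
Therefore the extremal is
    y(x) = −(9/2) x^2 + 72 x − 3.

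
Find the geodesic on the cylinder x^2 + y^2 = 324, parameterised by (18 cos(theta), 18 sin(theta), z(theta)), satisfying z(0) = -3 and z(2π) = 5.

Parameterise the cylinder of radius R = 18 as
    r(θ) = (18 cos θ, 18 sin θ, z(θ)).
The arc-length element is
    ds = sqrt(324 + (dz/dθ)^2) dθ,
so the Lagrangian is L = sqrt(324 + z'^2).
L depends on z' only, not on z or θ, so ∂L/∂z = 0 and
    ∂L/∂z' = z' / sqrt(324 + z'^2).
The Euler-Lagrange equation gives
    d/dθ( z' / sqrt(324 + z'^2) ) = 0,
so z' is constant. Integrating once:
    z(θ) = a θ + b,
a helix on the cylinder (a straight line when the cylinder is unrolled). The constants a, b are determined by the endpoint conditions.
With endpoint conditions z(0) = -3 and z(2π) = 5: from z(0) = b we get b = -3, and a·2π + -3 = 5 gives a = 4/π, so
    z(θ) = (4/π) θ − 3.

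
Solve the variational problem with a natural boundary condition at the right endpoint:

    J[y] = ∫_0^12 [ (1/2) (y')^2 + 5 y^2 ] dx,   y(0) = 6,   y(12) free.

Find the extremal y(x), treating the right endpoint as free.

The Lagrangian L = (1/2) (y')^2 + 5 y^2 gives
    ∂L/∂y = 10 y,   ∂L/∂y' = y'.
Euler-Lagrange: y'' − 10 y = 0.
With k = sqrt(10), the general solution is
    y(x) = A cosh(sqrt(10) x) + B sinh(sqrt(10) x).
Fixed left endpoint y(0) = 6 ⇒ A = 6.
The right endpoint x = 12 is free, so the natural (transversality) condition is ∂L/∂y' |_{x=12} = 0, i.e. y'(12) = 0.
Compute y'(x) = A k sinh(k x) + B k cosh(k x), so
    y'(12) = A k sinh(k·12) + B k cosh(k·12) = 0
    ⇒ B = −A tanh(k·12) = − 6 tanh(sqrt(10)·12).
Therefore the extremal is
    y(x) = 6 cosh(sqrt(10) x) − 6 tanh(sqrt(10)·12) sinh(sqrt(10) x).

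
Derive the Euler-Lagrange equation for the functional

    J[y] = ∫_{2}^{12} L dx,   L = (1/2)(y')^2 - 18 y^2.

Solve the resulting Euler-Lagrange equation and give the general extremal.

The Lagrangian is L = (1/2)(y')^2 - 18 y^2.
∂L/∂y = -36y.
∂L/∂y' = y'.
The Euler-Lagrange equation d/dx(∂L/∂y') − ∂L/∂y = 0 becomes:
    y'' + 36 y = 0
General solution: y(x) = A sin(6x) + B cos(6x), where A and B are arbitrary constants fixed by the endpoint conditions.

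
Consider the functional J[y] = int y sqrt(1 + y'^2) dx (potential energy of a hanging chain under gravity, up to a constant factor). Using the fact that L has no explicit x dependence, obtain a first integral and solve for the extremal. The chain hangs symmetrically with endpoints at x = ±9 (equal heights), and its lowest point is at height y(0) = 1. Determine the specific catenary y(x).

The Lagrangian L(y, y') = y sqrt(1 + y'^2) has no explicit x dependence, so the Beltrami identity applies:
    L − y' ∂L/∂y' = C.
Compute ∂L/∂y' = y · y' / sqrt(1 + y'^2). Then
    L − y' ∂L/∂y'
    = y sqrt(1 + y'^2) − y · y'^2 / sqrt(1 + y'^2)
    = y (1 + y'^2 − y'^2) / sqrt(1 + y'^2)
    = y / sqrt(1 + y'^2) = C.
Squaring gives y^2 = C^2 (1 + y'^2), i.e.
    y'^2 = y^2 / C^2 − 1.
Separating variables,
    dy / sqrt(y^2 − C^2) = dx / C,
and integrating gives arccosh(y / C) = (x − a)/C, so
    y(x) = C cosh((x − a)/C),
the catenary. The constants C and a are fixed by the two endpoint conditions (and, for the hanging-chain problem, the length constraint selects C).
Now fit the given data. The endpoints x = ±9 are symmetric at equal height, so the catenary is even about its minimum: a = 0 and y(x) = C cosh(x/C). The lowest point is y(0) = C cosh(0) = C, and we are told y(0) = 1, so C = 1. Therefore
    y(x) = cosh(x),
and at the endpoints
    y(±9) = cosh(9).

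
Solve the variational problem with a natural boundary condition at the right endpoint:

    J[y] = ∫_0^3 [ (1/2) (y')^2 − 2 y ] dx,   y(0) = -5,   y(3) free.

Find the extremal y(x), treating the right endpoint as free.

The Lagrangian L = (1/2) (y')^2 − 2 y gives
    ∂L/∂y = −2,   ∂L/∂y' = y'.
Euler-Lagrange: d/dx(y') − (−2) = 0, i.e. y'' + 2 = 0, so
    y(x) = −(2/2) x^2 + C1 x + C2.
Fixed left endpoint y(0) = -5 ⇒ C2 = -5.
The right endpoint x = 3 is free, so the natural (transversality) condition is ∂L/∂y' |_{x=3} = 0, i.e. y'(3) = 0.
Compute y'(x) = −2 x + C1, so y'(3) = −6 + C1 = 0 ⇒ C1 = 6.
Therefore the extremal is
    y(x) = −x^2 + 6 x − 5.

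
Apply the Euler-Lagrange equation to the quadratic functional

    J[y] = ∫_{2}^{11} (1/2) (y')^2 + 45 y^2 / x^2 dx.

The Lagrangian is L = (1/2) (y')^2 + 45 y^2 / x^2.
Compute ∂L/∂y = 90y/x^2, ∂L/∂y' = y'.
The Euler-Lagrange equation d/dx(∂L/∂y') − ∂L/∂y = 0 reduces to
    y'' − 90/x^2 · y = 0  (x > 0).
Its general solution is
    y(x) = A x^10 + B x^(-9),
with A, B fixed by the endpoint conditions.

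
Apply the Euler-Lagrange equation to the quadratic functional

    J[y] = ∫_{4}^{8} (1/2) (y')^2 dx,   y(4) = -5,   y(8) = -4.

The Lagrangian is L = (1/2) (y')^2.
Compute ∂L/∂y = 0, ∂L/∂y' = y'.
The Euler-Lagrange equation d/dx(∂L/∂y') − ∂L/∂y = 0 reduces to
    y'' = 0.
Its general solution is
    y(x) = A x + B,
with A, B fixed by the endpoint conditions.
Applying the endpoint conditions y(4) = -5 and y(8) = -4: solve A·4 + B = -5 and A·8 + B = -4. Subtracting gives A(8 − 4) = -4 − -5, so A = 1/4, and B = -5 − A·4 = -6. Therefore
    y(x) = (1/4) x - 6.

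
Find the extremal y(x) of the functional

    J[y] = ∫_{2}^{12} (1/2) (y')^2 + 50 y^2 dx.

The Lagrangian is L = (1/2) (y')^2 + 50 y^2.
Compute ∂L/∂y = 100y, ∂L/∂y' = y'.
The Euler-Lagrange equation d/dx(∂L/∂y') − ∂L/∂y = 0 reduces to
    y'' − 100 y = 0.
Its general solution is
    y(x) = A e^(10x) + B e^(−10x),
with A, B fixed by the endpoint conditions.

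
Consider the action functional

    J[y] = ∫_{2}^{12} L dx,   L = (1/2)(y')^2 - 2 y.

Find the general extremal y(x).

The Lagrangian is L = (1/2)(y')^2 - 2 y.
∂L/∂y = -2.
∂L/∂y' = y'.
The Euler-Lagrange equation d/dx(∂L/∂y') − ∂L/∂y = 0 becomes:
    y'' + 2 = 0
General solution: y(x) = -x^2 + A x + B, where A and B are arbitrary constants fixed by the endpoint conditions.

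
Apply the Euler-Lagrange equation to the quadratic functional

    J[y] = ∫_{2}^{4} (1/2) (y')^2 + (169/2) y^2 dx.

The Lagrangian is L = (1/2) (y')^2 + (169/2) y^2.
Compute ∂L/∂y = 169y, ∂L/∂y' = y'.
The Euler-Lagrange equation d/dx(∂L/∂y') − ∂L/∂y = 0 reduces to
    y'' − 169 y = 0.
Its general solution is
    y(x) = A e^(13x) + B e^(−13x),
with A, B fixed by the endpoint conditions.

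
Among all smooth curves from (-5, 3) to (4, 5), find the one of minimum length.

Arc-length functional: J[y] = ∫ sqrt(1 + (y')^2) dx.
Lagrangian L = sqrt(1 + (y')^2) has no explicit y dependence, so ∂L/∂y = 0 and the Euler-Lagrange equation gives
    d/dx( y' / sqrt(1 + (y')^2) ) = 0  ⇒  y' / sqrt(1 + (y')^2) = const.
Hence y' is constant, so y(x) is affine.
Fitting the endpoints (-5, 3) and (4, 5):
    slope m = (5 − 3) / (4 − (-5)) = 2/9,
    intercept c = 3 − m·(-5) = 37/9.
Extremal: y(x) = (2/9) x + 37/9.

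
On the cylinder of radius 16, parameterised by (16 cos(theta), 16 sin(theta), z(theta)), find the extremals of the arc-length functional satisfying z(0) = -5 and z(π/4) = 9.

Parameterise the cylinder of radius R = 16 as
    r(θ) = (16 cos θ, 16 sin θ, z(θ)).
The arc-length element is
    ds = sqrt(256 + (dz/dθ)^2) dθ,
so the Lagrangian is L = sqrt(256 + z'^2).
L depends on z' only, not on z or θ, so ∂L/∂z = 0 and
    ∂L/∂z' = z' / sqrt(256 + z'^2).
The Euler-Lagrange equation gives
    d/dθ( z' / sqrt(256 + z'^2) ) = 0,
so z' is constant. Integrating once:
    z(θ) = a θ + b,
a helix on the cylinder (a straight line when the cylinder is unrolled). The constants a, b are determined by the endpoint conditions.
With endpoint conditions z(0) = -5 and z(π/4) = 9: from z(0) = b we get b = -5, and a·π/4 + -5 = 9 gives a = 56/π, so
    z(θ) = (56/π) θ − 5.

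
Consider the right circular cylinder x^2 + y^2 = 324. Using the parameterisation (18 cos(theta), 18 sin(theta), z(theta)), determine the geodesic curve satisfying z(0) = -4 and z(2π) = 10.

Parameterise the cylinder of radius R = 18 as
    r(θ) = (18 cos θ, 18 sin θ, z(θ)).
The arc-length element is
    ds = sqrt(324 + (dz/dθ)^2) dθ,
so the Lagrangian is L = sqrt(324 + z'^2).
L depends on z' only, not on z or θ, so ∂L/∂z = 0 and
    ∂L/∂z' = z' / sqrt(324 + z'^2).
The Euler-Lagrange equation gives
    d/dθ( z' / sqrt(324 + z'^2) ) = 0,
so z' is constant. Integrating once:
    z(θ) = a θ + b,
a helix on the cylinder (a straight line when the cylinder is unrolled). The constants a, b are determined by the endpoint conditions.
With endpoint conditions z(0) = -4 and z(2π) = 10: from z(0) = b we get b = -4, and a·2π + -4 = 10 gives a = 7/π, so
    z(θ) = (7/π) θ − 4.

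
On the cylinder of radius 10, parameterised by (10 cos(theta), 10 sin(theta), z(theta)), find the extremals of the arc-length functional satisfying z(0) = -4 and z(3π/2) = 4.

Parameterise the cylinder of radius R = 10 as
    r(θ) = (10 cos θ, 10 sin θ, z(θ)).
The arc-length element is
    ds = sqrt(100 + (dz/dθ)^2) dθ,
so the Lagrangian is L = sqrt(100 + z'^2).
L depends on z' only, not on z or θ, so ∂L/∂z = 0 and
    ∂L/∂z' = z' / sqrt(100 + z'^2).
The Euler-Lagrange equation gives
    d/dθ( z' / sqrt(100 + z'^2) ) = 0,
so z' is constant. Integrating once:
    z(θ) = a θ + b,
a helix on the cylinder (a straight line when the cylinder is unrolled). The constants a, b are determined by the endpoint conditions.
With endpoint conditions z(0) = -4 and z(3π/2) = 4: from z(0) = b we get b = -4, and a·3π/2 + -4 = 4 gives a = 16/(3π), so
    z(θ) = (16/(3π)) θ − 4.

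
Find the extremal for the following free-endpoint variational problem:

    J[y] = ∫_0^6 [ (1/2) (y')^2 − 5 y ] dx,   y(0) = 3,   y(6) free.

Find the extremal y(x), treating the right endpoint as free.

The Lagrangian L = (1/2) (y')^2 − 5 y gives
    ∂L/∂y = −5,   ∂L/∂y' = y'.
Euler-Lagrange: d/dx(y') − (−5) = 0, i.e. y'' + 5 = 0, so
    y(x) = −(5/2) x^2 + C1 x + C2.
Fixed left endpoint y(0) = 3 ⇒ C2 = 3.
The right endpoint x = 6 is free, so the natural (transversality) condition is ∂L/∂y' |_{x=6} = 0, i.e. y'(6) = 0.
Compute y'(x) = −5 x + C1, so y'(6) = −30 + C1 = 0 ⇒ C1 = 30.
Therefore the extremal is
    y(x) = −(5/2) x^2 + 30 x + 3.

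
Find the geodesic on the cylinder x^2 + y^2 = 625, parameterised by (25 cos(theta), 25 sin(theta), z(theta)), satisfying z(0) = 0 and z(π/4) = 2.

Parameterise the cylinder of radius R = 25 as
    r(θ) = (25 cos θ, 25 sin θ, z(θ)).
The arc-length element is
    ds = sqrt(625 + (dz/dθ)^2) dθ,
so the Lagrangian is L = sqrt(625 + z'^2).
L depends on z' only, not on z or θ, so ∂L/∂z = 0 and
    ∂L/∂z' = z' / sqrt(625 + z'^2).
The Euler-Lagrange equation gives
    d/dθ( z' / sqrt(625 + z'^2) ) = 0,
so z' is constant. Integrating once:
    z(θ) = a θ + b,
a helix on the cylinder (a straight line when the cylinder is unrolled). The constants a, b are determined by the endpoint conditions.
With endpoint conditions z(0) = 0 and z(π/4) = 2: from z(0) = b we get b = 0, and a·π/4 + 0 = 2 gives a = 8/π, so
    z(θ) = (8/π) θ.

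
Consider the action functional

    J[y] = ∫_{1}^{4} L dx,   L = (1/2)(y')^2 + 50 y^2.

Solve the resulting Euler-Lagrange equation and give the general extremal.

The Lagrangian is L = (1/2)(y')^2 + 50 y^2.
∂L/∂y = 100y.
∂L/∂y' = y'.
The Euler-Lagrange equation d/dx(∂L/∂y') − ∂L/∂y = 0 becomes:
    y'' - 100 y = 0
General solution: y(x) = A e^(10x) + B e^(-10x), where A and B are arbitrary constants fixed by the endpoint conditions.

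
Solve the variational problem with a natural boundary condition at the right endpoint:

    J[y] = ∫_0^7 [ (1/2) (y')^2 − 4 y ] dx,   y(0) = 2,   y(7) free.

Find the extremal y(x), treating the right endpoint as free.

The Lagrangian L = (1/2) (y')^2 − 4 y gives
    ∂L/∂y = −4,   ∂L/∂y' = y'.
Euler-Lagrange: d/dx(y') − (−4) = 0, i.e. y'' + 4 = 0, so
    y(x) = −(4/2) x^2 + C1 x + C2.
Fixed left endpoint y(0) = 2 ⇒ C2 = 2.
The right endpoint x = 7 is free, so the natural (transversality) condition is ∂L/∂y' |_{x=7} = 0, i.e. y'(7) = 0.
Compute y'(x) = −4 x + C1, so y'(7) = −28 + C1 = 0 ⇒ C1 = 28.
Therefore the extremal is
    y(x) = −2 x^2 + 28 x + 2.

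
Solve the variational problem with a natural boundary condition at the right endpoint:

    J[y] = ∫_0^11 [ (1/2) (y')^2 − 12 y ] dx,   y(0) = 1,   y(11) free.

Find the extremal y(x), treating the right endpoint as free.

The Lagrangian L = (1/2) (y')^2 − 12 y gives
    ∂L/∂y = −12,   ∂L/∂y' = y'.
Euler-Lagrange: d/dx(y') − (−12) = 0, i.e. y'' + 12 = 0, so
    y(x) = −(12/2) x^2 + C1 x + C2.
Fixed left endpoint y(0) = 1 ⇒ C2 = 1.
The right endpoint x = 11 is free, so the natural (transversality) condition is ∂L/∂y' |_{x=11} = 0, i.e. y'(11) = 0.
Compute y'(x) = −12 x + C1, so y'(11) = −132 + C1 = 0 ⇒ C1 = 132.
Therefore the extremal is
    y(x) = −6 x^2 + 132 x + 1.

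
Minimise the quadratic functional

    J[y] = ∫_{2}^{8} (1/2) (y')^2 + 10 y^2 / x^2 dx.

The Lagrangian is L = (1/2) (y')^2 + 10 y^2 / x^2.
Compute ∂L/∂y = 20y/x^2, ∂L/∂y' = y'.
The Euler-Lagrange equation d/dx(∂L/∂y') − ∂L/∂y = 0 reduces to
    y'' − 20/x^2 · y = 0  (x > 0).
Its general solution is
    y(x) = A x^5 + B x^(-4),
with A, B fixed by the endpoint conditions.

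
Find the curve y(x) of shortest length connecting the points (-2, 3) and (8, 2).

Arc-length functional: J[y] = ∫ sqrt(1 + (y')^2) dx.
Lagrangian L = sqrt(1 + (y')^2) has no explicit y dependence, so ∂L/∂y = 0 and the Euler-Lagrange equation gives
    d/dx( y' / sqrt(1 + (y')^2) ) = 0  ⇒  y' / sqrt(1 + (y')^2) = const.
Hence y' is constant, so y(x) is affine.
Fitting the endpoints (-2, 3) and (8, 2):
    slope m = (2 − 3) / (8 − (-2)) = -1/10,
    intercept c = 3 − m·(-2) = 14/5.
Extremal: y(x) = (-1/10) x + 14/5.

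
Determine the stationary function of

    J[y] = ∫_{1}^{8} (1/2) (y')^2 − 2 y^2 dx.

The Lagrangian is L = (1/2) (y')^2 − 2 y^2.
Compute ∂L/∂y = -4y, ∂L/∂y' = y'.
The Euler-Lagrange equation d/dx(∂L/∂y') − ∂L/∂y = 0 reduces to
    y'' + 4 y = 0.
Its general solution is
    y(x) = A sin(2x) + B cos(2x),
with A, B fixed by the endpoint conditions.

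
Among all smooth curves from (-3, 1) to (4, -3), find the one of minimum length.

Arc-length functional: J[y] = ∫ sqrt(1 + (y')^2) dx.
Lagrangian L = sqrt(1 + (y')^2) has no explicit y dependence, so ∂L/∂y = 0 and the Euler-Lagrange equation gives
    d/dx( y' / sqrt(1 + (y')^2) ) = 0  ⇒  y' / sqrt(1 + (y')^2) = const.
Hence y' is constant, so y(x) is affine.
Fitting the endpoints (-3, 1) and (4, -3):
    slope m = ((-3) − 1) / (4 − (-3)) = -4/7,
    intercept c = 1 − m·(-3) = -5/7.
Extremal: y(x) = (-4/7) x - 5/7.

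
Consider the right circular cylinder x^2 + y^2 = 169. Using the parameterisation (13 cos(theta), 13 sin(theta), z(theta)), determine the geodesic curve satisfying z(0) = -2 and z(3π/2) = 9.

Parameterise the cylinder of radius R = 13 as
    r(θ) = (13 cos θ, 13 sin θ, z(θ)).
The arc-length element is
    ds = sqrt(169 + (dz/dθ)^2) dθ,
so the Lagrangian is L = sqrt(169 + z'^2).
L depends on z' only, not on z or θ, so ∂L/∂z = 0 and
    ∂L/∂z' = z' / sqrt(169 + z'^2).
The Euler-Lagrange equation gives
    d/dθ( z' / sqrt(169 + z'^2) ) = 0,
so z' is constant. Integrating once:
    z(θ) = a θ + b,
a helix on the cylinder (a straight line when the cylinder is unrolled). The constants a, b are determined by the endpoint conditions.
With endpoint conditions z(0) = -2 and z(3π/2) = 9: from z(0) = b we get b = -2, and a·3π/2 + -2 = 9 gives a = 22/(3π), so
    z(θ) = (22/(3π)) θ − 2.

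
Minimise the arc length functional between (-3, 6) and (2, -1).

Arc-length functional: J[y] = ∫ sqrt(1 + (y')^2) dx.
Lagrangian L = sqrt(1 + (y')^2) has no explicit y dependence, so ∂L/∂y = 0 and the Euler-Lagrange equation gives
    d/dx( y' / sqrt(1 + (y')^2) ) = 0  ⇒  y' / sqrt(1 + (y')^2) = const.
Hence y' is constant, so y(x) is affine.
Fitting the endpoints (-3, 6) and (2, -1):
    slope m = ((-1) − 6) / (2 − (-3)) = -7/5,
    intercept c = 6 − m·(-3) = 9/5.
Extremal: y(x) = (-7/5) x + 9/5.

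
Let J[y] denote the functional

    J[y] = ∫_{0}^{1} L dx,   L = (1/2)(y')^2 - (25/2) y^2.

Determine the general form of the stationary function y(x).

The Lagrangian is L = (1/2)(y')^2 - (25/2) y^2.
∂L/∂y = -25y.
∂L/∂y' = y'.
The Euler-Lagrange equation d/dx(∂L/∂y') − ∂L/∂y = 0 becomes:
    y'' + 25 y = 0
General solution: y(x) = A sin(5x) + B cos(5x), where A and B are arbitrary constants fixed by the endpoint conditions.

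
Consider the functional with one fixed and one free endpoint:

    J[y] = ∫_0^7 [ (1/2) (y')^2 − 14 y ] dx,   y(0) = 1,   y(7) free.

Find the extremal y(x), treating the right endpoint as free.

The Lagrangian L = (1/2) (y')^2 − 14 y gives
    ∂L/∂y = −14,   ∂L/∂y' = y'.
Euler-Lagrange: d/dx(y') − (−14) = 0, i.e. y'' + 14 = 0, so
    y(x) = −(14/2) x^2 + C1 x + C2.
Fixed left endpoint y(0) = 1 ⇒ C2 = 1.
The right endpoint x = 7 is free, so the natural (transversality) condition is ∂L/∂y' |_{x=7} = 0, i.e. y'(7) = 0.
Compute y'(x) = −14 x + C1, so y'(7) = −98 + C1 = 0 ⇒ C1 = 98.
Therefore the extremal is
    y(x) = −7 x^2 + 98 x + 1.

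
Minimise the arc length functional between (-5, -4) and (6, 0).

Arc-length functional: J[y] = ∫ sqrt(1 + (y')^2) dx.
Lagrangian L = sqrt(1 + (y')^2) has no explicit y dependence, so ∂L/∂y = 0 and the Euler-Lagrange equation gives
    d/dx( y' / sqrt(1 + (y')^2) ) = 0  ⇒  y' / sqrt(1 + (y')^2) = const.
Hence y' is constant, so y(x) is affine.
Fitting the endpoints (-5, -4) and (6, 0):
    slope m = (0 − (-4)) / (6 − (-5)) = 4/11,
    intercept c = (-4) − m·(-5) = -24/11.
Extremal: y(x) = (4/11) x - 24/11.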